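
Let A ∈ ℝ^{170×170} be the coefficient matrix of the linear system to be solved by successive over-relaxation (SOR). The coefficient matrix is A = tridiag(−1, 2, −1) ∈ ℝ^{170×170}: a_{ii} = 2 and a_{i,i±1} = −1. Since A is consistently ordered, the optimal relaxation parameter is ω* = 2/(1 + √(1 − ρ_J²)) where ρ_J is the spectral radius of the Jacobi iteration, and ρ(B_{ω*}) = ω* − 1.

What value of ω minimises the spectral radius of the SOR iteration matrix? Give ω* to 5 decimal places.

ω* = 1.96392

ρ_J = max_k |cos(kπ/171)| = cos(π/171) = 0.99983
1 − cos²(π/171) = sin²(π/171) ⇒ √(1−ρ_J²) = sin(π/171) = 0.018371.
ω* = 2 / (1 + 0.018371) = 2 / 1.018371 ≈ 1.96392.
[ρ_SOR] ω* − 1 = 0.96392.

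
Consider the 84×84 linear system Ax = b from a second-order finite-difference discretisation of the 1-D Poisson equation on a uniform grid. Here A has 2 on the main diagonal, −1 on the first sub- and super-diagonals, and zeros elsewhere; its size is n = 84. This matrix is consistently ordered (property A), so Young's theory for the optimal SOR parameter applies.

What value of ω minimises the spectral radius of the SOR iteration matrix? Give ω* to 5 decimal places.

With n=84, ρ(Jacobi) = cos(π/85) = 0.99932.
√(1−ρ_J²) = |sin(π/85)| = 0.036951
Then 2/(1+√(1−ρ_J²)) = 2/(1+0.036951); ω* = 2/1.036951 = 1.92873.
[ρ_SOR] ω* − 1 = 0.92873.

ω* = 1.92873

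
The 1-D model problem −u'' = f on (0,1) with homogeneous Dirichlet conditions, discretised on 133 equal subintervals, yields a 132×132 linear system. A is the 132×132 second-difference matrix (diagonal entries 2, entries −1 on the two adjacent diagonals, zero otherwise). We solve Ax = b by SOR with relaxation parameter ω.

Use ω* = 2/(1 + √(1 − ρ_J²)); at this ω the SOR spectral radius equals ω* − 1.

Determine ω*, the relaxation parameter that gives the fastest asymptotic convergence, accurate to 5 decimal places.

[ρ_J] n=132: ρ(B_J) = cos(π/(n+1)) = cos(π/133) = 0.99972.
root = sin(π/133) = 0.023619  (since 1−cos² = sin²).
ω* = 2/(1+0.023619) = 1.95385
At ω = 1.95385 every |λ(B_ω)| = ω−1, so ρ_SOR = 0.95385.

ω* = 1.95385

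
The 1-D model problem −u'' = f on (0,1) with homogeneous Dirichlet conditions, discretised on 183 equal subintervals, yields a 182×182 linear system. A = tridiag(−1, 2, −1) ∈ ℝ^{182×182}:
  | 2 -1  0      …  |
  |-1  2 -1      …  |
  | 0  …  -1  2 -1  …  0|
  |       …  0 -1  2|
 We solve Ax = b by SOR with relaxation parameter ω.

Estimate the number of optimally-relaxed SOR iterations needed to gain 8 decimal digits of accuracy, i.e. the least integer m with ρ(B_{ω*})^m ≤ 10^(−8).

m = 537

B_J for the 182×182 system has eigenvalues cos(kπ/183); ρ_J = cos(π/183) = 0.9998526.
root = sin(π/183) = 0.0171663  (since 1−cos² = sin²).
ω* = 2 / (1 + 0.0171663) = 2 / 1.0171663 ≈ 1.9662468.
and ρ(B_{ω*}) = 1.9662468 − 1 = 0.9662468.
(0.9662468)^m ≤ 10^{−8}  ⇒  m·ln(0.9662468) ≤ −8·ln10  ⇒  m ≥ 536.484  ⇒  m = 537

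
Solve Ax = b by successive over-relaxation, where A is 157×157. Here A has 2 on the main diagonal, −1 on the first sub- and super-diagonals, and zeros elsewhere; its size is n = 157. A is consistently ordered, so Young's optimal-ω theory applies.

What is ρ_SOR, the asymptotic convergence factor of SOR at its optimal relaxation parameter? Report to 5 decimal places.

n=157: λ(B_J) = 1 − λ(A)/2 = cos(kπ/158); k=1 gives ρ_J = 0.99980.
root = sin(π/158) = 0.019882  (since 1−cos² = sin²).
Then 2/(1+√(1−ρ_J²)) = 2/(1+0.019882); ω* = 2/1.019882 = 1.96101.
and ρ(B_{ω*}) = 1.96101 − 1 = 0.96101.

ρ_SOR = 0.96101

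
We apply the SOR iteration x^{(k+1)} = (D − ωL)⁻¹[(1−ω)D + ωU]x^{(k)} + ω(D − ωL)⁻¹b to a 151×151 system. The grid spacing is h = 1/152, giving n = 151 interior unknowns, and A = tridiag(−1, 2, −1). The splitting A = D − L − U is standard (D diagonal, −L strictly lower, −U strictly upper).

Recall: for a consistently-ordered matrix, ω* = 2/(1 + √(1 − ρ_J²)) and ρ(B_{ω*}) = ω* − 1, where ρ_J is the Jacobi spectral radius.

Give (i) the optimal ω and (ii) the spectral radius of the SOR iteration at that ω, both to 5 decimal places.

ω* = 1.95950, ρ_SOR = 0.95950

B_J for the 151×151 system has eigenvalues cos(kπ/152); ρ_J = cos(π/152) = 0.99979.
√(1 − cos²(π/152)) = sin(π/152) ≈ 0.020667.
Then 2/(1+√(1−ρ_J²)) = 2/(1+0.020667); ω* = 2/1.020667 = 1.95950.
[ρ_SOR] ω* − 1 = 0.95950.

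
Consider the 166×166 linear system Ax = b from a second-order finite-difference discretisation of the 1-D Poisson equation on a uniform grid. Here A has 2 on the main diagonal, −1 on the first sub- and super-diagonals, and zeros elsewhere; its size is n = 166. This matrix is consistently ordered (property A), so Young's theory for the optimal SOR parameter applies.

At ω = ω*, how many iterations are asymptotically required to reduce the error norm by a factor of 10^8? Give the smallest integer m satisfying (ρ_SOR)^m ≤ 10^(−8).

½·tridiag(1,0,1) at n=166: λ_k = cos(kπ/167); max |λ| at k=1 ⇒ ρ_J = cos(π/167) ≈ 0.9998231.
√(1−ρ_J²) simplifies to sin(π/167) = 0.0188108.
So ω* = 2/1.0188108 = 1.9630730 (Young).
[ρ_SOR] ω* − 1 = 0.9630730.
Need (0.9630730)^m ≤ 10^(−8): m ≥ 8·ln10/|ln 0.9630730| = 18.4207/0.0376261 = 489.572 ⇒ m = 490.

m = 490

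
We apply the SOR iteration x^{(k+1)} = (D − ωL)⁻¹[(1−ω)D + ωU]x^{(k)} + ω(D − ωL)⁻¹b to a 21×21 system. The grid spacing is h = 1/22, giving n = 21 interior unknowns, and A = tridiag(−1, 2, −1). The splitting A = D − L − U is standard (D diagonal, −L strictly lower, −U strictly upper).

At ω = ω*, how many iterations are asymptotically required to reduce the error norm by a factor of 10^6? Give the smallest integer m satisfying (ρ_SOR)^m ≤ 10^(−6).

n=21: λ(B_J) = 1 − λ(A)/2 = cos(kπ/22); k=1 gives ρ_J = 0.9898214.
root = sin(π/22) = 0.1423148  (since 1−cos² = sin²).
ω* = 2/(1 + 0.1423148) = 2/1.1423148 = 1.7508309.
and ρ(B_{ω*}) = 1.7508309 − 1 = 0.7508309.
For 6 digits: m = 6·ln10 / (−ln 0.7508309) = 13.8155/0.286575 = 48.209; round up → m = 49.

m = 49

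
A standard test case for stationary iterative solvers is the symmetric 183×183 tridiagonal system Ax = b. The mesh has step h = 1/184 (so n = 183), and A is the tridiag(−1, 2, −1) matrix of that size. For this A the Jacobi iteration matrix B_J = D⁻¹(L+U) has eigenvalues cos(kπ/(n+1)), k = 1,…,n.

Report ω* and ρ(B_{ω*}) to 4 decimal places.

ω* = 1.9664, ρ_SOR = 0.9664

B_J for the 183×183 system has eigenvalues cos(kπ/184); ρ_J = cos(π/184) = 0.9999.
1 − cos²(π/184) = sin²(π/184) ⇒ √(1−ρ_J²) = sin(π/184) = 0.01707.
ω* = 2/(1+0.01707) = 1.9664
At ω = 1.9664 every |λ(B_ω)| = ω−1, so ρ_SOR = 0.9664.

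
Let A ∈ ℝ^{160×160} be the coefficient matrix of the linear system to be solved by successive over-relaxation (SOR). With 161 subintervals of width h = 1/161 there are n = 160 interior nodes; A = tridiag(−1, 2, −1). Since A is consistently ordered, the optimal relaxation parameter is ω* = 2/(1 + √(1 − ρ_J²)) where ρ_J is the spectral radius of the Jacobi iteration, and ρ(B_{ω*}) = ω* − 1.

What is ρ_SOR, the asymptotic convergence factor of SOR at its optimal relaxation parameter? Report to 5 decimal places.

ρ_SOR = 0.96172

ρ_J = max_k |cos(kπ/161)| = cos(π/161) = 0.99981
root = sin(π/161) = 0.019512  (since 1−cos² = sin²).
ω* = 2/(1 + 0.019512) = 2/1.019512 = 1.96172.
ρ(B_{ω*}) = ω*−1 = 0.96172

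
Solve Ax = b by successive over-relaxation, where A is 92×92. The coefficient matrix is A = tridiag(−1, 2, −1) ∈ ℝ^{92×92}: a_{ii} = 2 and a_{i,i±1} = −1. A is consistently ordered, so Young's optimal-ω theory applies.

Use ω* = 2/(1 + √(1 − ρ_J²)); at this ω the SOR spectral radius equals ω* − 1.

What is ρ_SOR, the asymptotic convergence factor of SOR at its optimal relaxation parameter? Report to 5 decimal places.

ρ_SOR = 0.93466

n=92: λ(B_J) = 1 − λ(A)/2 = cos(kπ/93); k=1 gives ρ_J = 0.99943.
√(1−ρ_J²) = |sin(π/93)| = 0.033774
So ω* = 2/1.033774 = 1.93466 (Young).
ρ_SOR = ω* − 1 = 1.93466 − 1 = 0.93466.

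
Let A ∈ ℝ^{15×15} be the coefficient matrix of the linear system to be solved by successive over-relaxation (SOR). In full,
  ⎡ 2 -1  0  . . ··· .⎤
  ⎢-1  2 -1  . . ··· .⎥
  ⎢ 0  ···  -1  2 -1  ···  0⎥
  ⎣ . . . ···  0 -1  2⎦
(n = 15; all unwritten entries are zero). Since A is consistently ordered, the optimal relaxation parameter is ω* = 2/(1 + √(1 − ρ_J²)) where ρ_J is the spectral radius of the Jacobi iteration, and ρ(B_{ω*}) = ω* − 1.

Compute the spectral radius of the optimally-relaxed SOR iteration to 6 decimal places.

ρ_SOR = 0.673514

spectrum of D⁻¹(L+U) = {cos(kπ/16) : 1≤k≤15}; ρ_J = cos(π/16) = 0.980785.
√(1 − cos²(π/16)) = sin(π/16) ≈ 0.1950903.
Then 2/(1+√(1−ρ_J²)) = 2/(1+0.1950903); ω* = 2/1.1950903 = 1.673514.
ρ_SOR = ω* − 1 ≈ 0.673514.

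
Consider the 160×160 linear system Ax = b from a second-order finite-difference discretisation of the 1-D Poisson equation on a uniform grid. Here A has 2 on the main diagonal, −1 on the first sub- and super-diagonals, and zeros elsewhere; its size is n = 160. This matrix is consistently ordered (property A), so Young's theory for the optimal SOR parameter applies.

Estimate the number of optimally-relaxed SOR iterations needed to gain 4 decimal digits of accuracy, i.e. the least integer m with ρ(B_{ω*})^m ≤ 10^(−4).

B_J for the 160×160 system has eigenvalues cos(kπ/161); ρ_J = cos(π/161) = 0.9998096.
√(1−ρ_J²) = |sin(π/161)| = 0.0195118
Then 2/(1+√(1−ρ_J²)) = 2/(1+0.0195118); ω* = 2/1.0195118 = 1.9617232.
[ρ_SOR] ω* − 1 = 0.9617232.
ρ_SOR^m ≤ 10^(−4) ⇔ m ≥ 4·ln10/(−ln 0.9617232) = 9.21034/0.0390286 = 235.990; m = ⌈235.990⌉ = 236.

m = 236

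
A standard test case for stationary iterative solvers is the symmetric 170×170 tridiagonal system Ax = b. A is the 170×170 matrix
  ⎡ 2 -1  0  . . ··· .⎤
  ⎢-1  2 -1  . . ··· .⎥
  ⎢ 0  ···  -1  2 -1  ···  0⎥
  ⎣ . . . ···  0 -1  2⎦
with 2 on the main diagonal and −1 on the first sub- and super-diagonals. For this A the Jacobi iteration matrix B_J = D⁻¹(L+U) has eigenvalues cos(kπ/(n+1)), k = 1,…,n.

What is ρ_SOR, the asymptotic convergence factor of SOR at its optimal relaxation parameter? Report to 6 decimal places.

½·tridiag(1,0,1) at n=170: λ_k = cos(kπ/171); max |λ| at k=1 ⇒ ρ_J = cos(π/171) ≈ 0.999831.
√(1−ρ_J²) = |sin(π/171)| = 0.0183709
So ω* = 2/1.0183709 = 1.963921 (Young).
[ρ_SOR] ω* − 1 = 0.963921.

ρ_SOR = 0.963921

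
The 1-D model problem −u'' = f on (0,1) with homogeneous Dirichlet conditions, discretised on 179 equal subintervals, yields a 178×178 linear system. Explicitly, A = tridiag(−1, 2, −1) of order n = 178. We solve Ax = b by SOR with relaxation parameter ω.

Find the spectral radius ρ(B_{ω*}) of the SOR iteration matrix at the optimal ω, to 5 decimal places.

ρ_J = max_k |cos(kπ/179)| = cos(π/179) = 0.99985
√(1−ρ_J²) simplifies to sin(π/179) = 0.017550.
So ω* = 2/1.017550 = 1.96551 (Young).
and ρ(B_{ω*}) = 1.96551 − 1 = 0.96551.

ρ_SOR = 0.96551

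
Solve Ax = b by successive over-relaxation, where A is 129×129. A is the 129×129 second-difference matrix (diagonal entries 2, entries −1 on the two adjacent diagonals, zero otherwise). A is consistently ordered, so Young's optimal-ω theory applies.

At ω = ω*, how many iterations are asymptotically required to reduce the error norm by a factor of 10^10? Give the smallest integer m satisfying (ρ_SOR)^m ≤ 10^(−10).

With n=129, ρ(Jacobi) = cos(π/130) = 0.9997080.
√(1−ρ_J²) simplifies to sin(π/130) = 0.0241637.
[ω*] 2 ÷ (1 + 0.0241637) = 2 ÷ 1.0241637 = 1.9528128.
ρ_SOR = ω* − 1 ≈ 0.9528128.
(0.9528128)^m ≤ 10^{−10}  ⇒  m·ln(0.9528128) ≤ −10·ln10  ⇒  m ≥ 476.364  ⇒  m = 477

m = 477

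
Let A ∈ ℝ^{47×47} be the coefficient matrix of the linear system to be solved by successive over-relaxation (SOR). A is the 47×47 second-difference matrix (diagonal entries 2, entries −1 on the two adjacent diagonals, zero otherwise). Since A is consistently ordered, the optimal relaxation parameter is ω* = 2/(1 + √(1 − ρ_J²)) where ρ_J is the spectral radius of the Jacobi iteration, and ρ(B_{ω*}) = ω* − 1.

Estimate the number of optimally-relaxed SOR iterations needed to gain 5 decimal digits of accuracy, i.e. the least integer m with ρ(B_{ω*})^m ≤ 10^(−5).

ρ_J = max_k |cos(kπ/48)| = cos(π/48) = 0.9978589
√(1−ρ_J²) simplifies to sin(π/48) = 0.0654031.
ω* = 2 / (1 + 0.0654031) = 2 / 1.0654031 ≈ 1.8772237.
ρ(B_{ω*}) = ω*−1 = 0.8772237
ρ_SOR^m ≤ 10^(−5) ⇔ m ≥ 5·ln10/(−ln 0.8772237) = 11.5129/0.130993 = 87.889; m = ⌈87.889⌉ = 88.

m = 88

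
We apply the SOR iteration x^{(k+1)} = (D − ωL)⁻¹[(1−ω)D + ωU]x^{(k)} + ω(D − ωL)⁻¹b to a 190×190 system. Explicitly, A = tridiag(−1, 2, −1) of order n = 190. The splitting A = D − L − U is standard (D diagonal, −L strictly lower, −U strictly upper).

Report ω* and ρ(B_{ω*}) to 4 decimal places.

ω* = 1.9676, ρ_SOR = 0.9676

[ρ_J] n=190: ρ(B_J) = cos(π/(n+1)) = cos(π/191) = 0.9999.
1 − cos²(π/191) = sin²(π/191) ⇒ √(1−ρ_J²) = sin(π/191) = 0.01645.
[ω*] 2 ÷ (1 + 0.01645) = 2 ÷ 1.01645 = 1.9676.
At ω = 1.9676 every |λ(B_ω)| = ω−1, so ρ_SOR = 0.9676.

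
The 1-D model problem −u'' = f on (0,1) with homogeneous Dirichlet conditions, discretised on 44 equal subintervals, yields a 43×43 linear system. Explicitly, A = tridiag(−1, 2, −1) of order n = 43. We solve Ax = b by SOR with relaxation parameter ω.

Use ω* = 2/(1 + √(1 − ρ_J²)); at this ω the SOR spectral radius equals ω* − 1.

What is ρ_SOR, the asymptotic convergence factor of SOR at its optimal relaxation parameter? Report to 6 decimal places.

ρ_SOR = 0.866822

½·tridiag(1,0,1) at n=43: λ_k = cos(kπ/44); max |λ| at k=1 ⇒ ρ_J = cos(π/44) ≈ 0.997452.
1 − cos²(π/44) = sin²(π/44) ⇒ √(1−ρ_J²) = sin(π/44) = 0.0713392.
[ω*] 2 ÷ (1 + 0.0713392) = 2 ÷ 1.0713392 = 1.866822.
ρ(B_{ω*}) = ω*−1 = 0.866822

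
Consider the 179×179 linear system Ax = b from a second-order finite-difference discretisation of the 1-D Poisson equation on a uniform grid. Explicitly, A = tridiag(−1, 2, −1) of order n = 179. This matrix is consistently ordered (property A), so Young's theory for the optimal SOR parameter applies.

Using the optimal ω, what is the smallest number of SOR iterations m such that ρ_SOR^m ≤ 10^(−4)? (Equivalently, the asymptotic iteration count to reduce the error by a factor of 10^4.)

n=179: λ(B_J) = 1 − λ(A)/2 = cos(kπ/180); k=1 gives ρ_J = 0.9998477.
root = sin(π/180) = 0.0174524  (since 1−cos² = sin²).
ω* = 2 / (1 + 0.0174524) = 2 / 1.0174524 ≈ 1.9656939.
[ρ_SOR] ω* − 1 = 0.9656939.
(0.9656939)^m ≤ 10^{−4}  ⇒  m·ln(0.9656939) ≤ −4·ln10  ⇒  m ≥ 263.843  ⇒  m = 264

m = 264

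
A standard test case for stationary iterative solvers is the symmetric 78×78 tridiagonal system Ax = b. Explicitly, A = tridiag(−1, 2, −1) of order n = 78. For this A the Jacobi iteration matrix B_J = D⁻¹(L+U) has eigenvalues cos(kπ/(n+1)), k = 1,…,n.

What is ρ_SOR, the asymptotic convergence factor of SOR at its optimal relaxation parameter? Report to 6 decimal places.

ρ_SOR = 0.923527

n=78: λ(B_J) = 1 − λ(A)/2 = cos(kπ/79); k=1 gives ρ_J = 0.999209.
√(1−ρ_J²) simplifies to sin(π/79) = 0.0397565.
[ω*] 2 ÷ (1 + 0.0397565) = 2 ÷ 1.0397565 = 1.923527.
ρ_SOR = ω* − 1 ≈ 0.923527.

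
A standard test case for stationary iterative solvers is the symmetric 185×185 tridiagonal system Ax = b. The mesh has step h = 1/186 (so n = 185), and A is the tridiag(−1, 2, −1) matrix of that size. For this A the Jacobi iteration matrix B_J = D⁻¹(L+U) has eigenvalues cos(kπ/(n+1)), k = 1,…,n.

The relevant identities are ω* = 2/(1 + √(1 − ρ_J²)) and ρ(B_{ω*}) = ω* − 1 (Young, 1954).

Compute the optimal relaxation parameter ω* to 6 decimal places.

ω* = 1.966782

½·tridiag(1,0,1) at n=185: λ_k = cos(kπ/186); max |λ| at k=1 ⇒ ρ_J = cos(π/186) ≈ 0.999857.
√(1−ρ_J²) simplifies to sin(π/186) = 0.0168895.
So ω* = 2/1.0168895 = 1.966782 (Young).
ρ_SOR = ω* − 1 ≈ 0.966782.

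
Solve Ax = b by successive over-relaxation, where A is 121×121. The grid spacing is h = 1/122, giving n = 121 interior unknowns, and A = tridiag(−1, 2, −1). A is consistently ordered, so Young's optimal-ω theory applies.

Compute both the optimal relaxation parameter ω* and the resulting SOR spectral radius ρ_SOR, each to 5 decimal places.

[ρ_J] n=121: ρ(B_J) = cos(π/(n+1)) = cos(π/122) = 0.99967.
√(1−ρ_J²) = |sin(π/122)| = 0.025748
ω* = 2/(1 + 0.025748) = 2/1.025748 = 1.94980.
[ρ_SOR] ω* − 1 = 0.94980.

ω* = 1.94980, ρ_SOR = 0.94980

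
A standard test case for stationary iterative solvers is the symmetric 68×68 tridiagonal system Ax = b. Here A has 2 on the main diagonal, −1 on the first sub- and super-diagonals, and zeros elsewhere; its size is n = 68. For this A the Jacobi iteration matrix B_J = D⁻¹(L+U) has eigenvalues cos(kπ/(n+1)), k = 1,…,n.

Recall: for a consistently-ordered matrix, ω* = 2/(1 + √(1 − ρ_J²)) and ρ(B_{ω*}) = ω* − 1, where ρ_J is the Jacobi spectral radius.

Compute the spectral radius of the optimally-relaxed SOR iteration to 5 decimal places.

n=68: λ(B_J) = 1 − λ(A)/2 = cos(kπ/69); k=1 gives ρ_J = 0.99896.
√(1−ρ_J²) simplifies to sin(π/69) = 0.045515.
Then 2/(1+√(1−ρ_J²)) = 2/(1+0.045515); ω* = 2/1.045515 = 1.91293.
At ω = 1.91293 every |λ(B_ω)| = ω−1, so ρ_SOR = 0.91293.

ρ_SOR = 0.91293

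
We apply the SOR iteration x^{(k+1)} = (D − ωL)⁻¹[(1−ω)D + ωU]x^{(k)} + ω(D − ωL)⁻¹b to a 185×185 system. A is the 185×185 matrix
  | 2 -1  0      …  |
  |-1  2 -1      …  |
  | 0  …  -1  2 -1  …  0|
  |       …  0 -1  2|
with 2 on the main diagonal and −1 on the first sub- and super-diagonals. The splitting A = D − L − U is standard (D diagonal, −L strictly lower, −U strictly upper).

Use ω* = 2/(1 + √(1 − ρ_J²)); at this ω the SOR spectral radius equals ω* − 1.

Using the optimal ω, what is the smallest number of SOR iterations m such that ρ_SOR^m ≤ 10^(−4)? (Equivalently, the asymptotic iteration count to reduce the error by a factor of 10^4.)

m = 273

B_J for the 185×185 system has eigenvalues cos(kπ/186); ρ_J = cos(π/186) = 0.9998574.
√(1−ρ_J²) simplifies to sin(π/186) = 0.0168895.
Then 2/(1+√(1−ρ_J²)) = 2/(1+0.0168895); ω* = 2/1.0168895 = 1.9667820.
[ρ_SOR] ω* − 1 = 0.9667820.
m ≥ 4·ln10 / (−ln 0.9667820) = 272.639; smallest integer m = 273.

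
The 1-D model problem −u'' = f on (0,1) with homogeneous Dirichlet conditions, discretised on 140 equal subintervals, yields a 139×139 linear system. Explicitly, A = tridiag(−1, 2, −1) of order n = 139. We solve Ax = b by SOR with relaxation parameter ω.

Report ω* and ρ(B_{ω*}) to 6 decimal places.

½·tridiag(1,0,1) at n=139: λ_k = cos(kπ/140); max |λ| at k=1 ⇒ ρ_J = cos(π/140) ≈ 0.999748.
√(1 − cos²(π/140)) = sin(π/140) ≈ 0.0224381.
So ω* = 2/1.0224381 = 1.956109 (Young).
ρ_SOR = ω* − 1 ≈ 0.956109.

ω* = 1.956109, ρ_SOR = 0.956109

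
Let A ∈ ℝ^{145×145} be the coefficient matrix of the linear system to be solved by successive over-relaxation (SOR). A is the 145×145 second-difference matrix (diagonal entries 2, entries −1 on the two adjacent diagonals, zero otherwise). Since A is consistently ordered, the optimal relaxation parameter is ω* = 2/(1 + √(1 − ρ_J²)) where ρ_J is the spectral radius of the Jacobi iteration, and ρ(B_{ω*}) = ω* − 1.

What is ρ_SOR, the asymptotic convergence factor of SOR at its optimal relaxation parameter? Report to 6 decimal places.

ρ_SOR = 0.957874

[ρ_J] n=145: ρ(B_J) = cos(π/(n+1)) = cos(π/146) = 0.999769.
root = sin(π/146) = 0.0215161  (since 1−cos² = sin²).
ω* = 2/(1 + 0.0215161) = 2/1.0215161 = 1.957874.
ρ(B_{ω*}) = ω*−1 = 0.957874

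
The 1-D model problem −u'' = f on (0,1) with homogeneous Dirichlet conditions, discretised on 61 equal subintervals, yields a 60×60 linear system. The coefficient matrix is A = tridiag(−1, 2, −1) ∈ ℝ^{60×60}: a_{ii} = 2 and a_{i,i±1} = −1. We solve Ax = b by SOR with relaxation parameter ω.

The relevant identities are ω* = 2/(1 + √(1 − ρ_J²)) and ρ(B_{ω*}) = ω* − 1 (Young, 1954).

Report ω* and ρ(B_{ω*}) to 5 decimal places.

ω* = 1.90208, ρ_SOR = 0.90208

½·tridiag(1,0,1) at n=60: λ_k = cos(kπ/61); max |λ| at k=1 ⇒ ρ_J = cos(π/61) ≈ 0.99867.
√(1 − cos²(π/61)) = sin(π/61) ≈ 0.051479.
Young: ω* = 2/(1+√(1−ρ_J²)) = 2/(1+0.051479) = 2/1.051479 = 1.90208.
At ω = 1.90208 every |λ(B_ω)| = ω−1, so ρ_SOR = 0.90208.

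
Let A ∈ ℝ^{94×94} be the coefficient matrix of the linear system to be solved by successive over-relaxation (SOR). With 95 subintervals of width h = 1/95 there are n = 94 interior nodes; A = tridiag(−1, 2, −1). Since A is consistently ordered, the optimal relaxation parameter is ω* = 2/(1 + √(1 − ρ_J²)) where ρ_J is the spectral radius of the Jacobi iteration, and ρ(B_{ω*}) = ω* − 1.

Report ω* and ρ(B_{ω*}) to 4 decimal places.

spectrum of D⁻¹(L+U) = {cos(kπ/95) : 1≤k≤94}; ρ_J = cos(π/95) = 0.9995.
√(1 − cos²(π/95)) = sin(π/95) ≈ 0.03306.
Then 2/(1+√(1−ρ_J²)) = 2/(1+0.03306); ω* = 2/1.03306 = 1.9360.
At ω = 1.9360 every |λ(B_ω)| = ω−1, so ρ_SOR = 0.9360.

ω* = 1.9360, ρ_SOR = 0.9360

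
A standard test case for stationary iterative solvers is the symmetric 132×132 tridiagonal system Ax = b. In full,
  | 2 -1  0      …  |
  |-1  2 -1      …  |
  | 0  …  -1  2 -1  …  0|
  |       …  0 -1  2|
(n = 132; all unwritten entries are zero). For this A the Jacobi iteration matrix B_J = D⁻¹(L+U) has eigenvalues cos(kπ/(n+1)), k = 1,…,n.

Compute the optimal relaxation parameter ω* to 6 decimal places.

ω* = 1.953852

spectrum of D⁻¹(L+U) = {cos(kπ/133) : 1≤k≤132}; ρ_J = cos(π/133) = 0.999721.
√(1 − cos²(π/133)) = sin(π/133) ≈ 0.0236188.
Young: ω* = 2/(1+√(1−ρ_J²)) = 2/(1+0.0236188) = 2/1.0236188 = 1.953852.
Hence ρ(B_{ω*}) = 1.953852 − 1 = 0.953852.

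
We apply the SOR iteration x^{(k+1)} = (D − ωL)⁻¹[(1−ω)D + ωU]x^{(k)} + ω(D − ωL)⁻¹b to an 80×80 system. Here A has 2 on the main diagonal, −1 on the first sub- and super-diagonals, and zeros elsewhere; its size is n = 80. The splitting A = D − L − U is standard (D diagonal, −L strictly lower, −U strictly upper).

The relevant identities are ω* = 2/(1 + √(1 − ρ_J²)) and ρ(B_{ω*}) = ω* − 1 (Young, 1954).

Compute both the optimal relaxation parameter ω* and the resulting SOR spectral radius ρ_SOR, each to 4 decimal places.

ω* = 1.9253, ρ_SOR = 0.9253

[ρ_J] n=80: ρ(B_J) = cos(π/(n+1)) = cos(π/81) = 0.9992.
√(1−ρ_J²) simplifies to sin(π/81) = 0.03878.
ω* = 2/(1+0.03878) = 1.9253
Hence ρ(B_{ω*}) = 1.9253 − 1 = 0.9253.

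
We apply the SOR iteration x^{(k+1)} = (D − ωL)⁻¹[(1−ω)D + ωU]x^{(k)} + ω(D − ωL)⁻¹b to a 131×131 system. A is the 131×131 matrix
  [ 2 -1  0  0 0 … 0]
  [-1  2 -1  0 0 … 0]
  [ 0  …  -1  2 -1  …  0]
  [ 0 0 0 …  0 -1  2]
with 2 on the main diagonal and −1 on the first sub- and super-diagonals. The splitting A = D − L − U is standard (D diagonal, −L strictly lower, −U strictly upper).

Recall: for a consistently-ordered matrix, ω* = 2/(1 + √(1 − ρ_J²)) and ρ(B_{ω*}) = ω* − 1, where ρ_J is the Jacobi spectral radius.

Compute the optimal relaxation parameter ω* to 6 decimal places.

ω* = 1.953511

spectrum of D⁻¹(L+U) = {cos(kπ/132) : 1≤k≤131}; ρ_J = cos(π/132) = 0.999717.
√(1 − cos²(π/132)) = sin(π/132) ≈ 0.0237977.
ω* = 2 / (1 + 0.0237977) = 2 / 1.0237977 ≈ 1.953511.
and ρ(B_{ω*}) = 1.953511 − 1 = 0.953511.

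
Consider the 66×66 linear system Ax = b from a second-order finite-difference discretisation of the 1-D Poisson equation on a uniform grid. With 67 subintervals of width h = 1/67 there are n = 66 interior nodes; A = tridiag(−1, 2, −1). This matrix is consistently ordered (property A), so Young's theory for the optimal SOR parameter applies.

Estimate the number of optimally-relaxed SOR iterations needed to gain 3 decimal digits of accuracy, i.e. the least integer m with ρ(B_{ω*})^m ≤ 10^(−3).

B_J for the 66×66 system has eigenvalues cos(kπ/67); ρ_J = cos(π/67) = 0.9989009.
√(1−ρ_J²) simplifies to sin(π/67) = 0.0468723.
Young: ω* = 2/(1+√(1−ρ_J²)) = 2/(1+0.0468723) = 2/1.0468723 = 1.9104527.
[ρ_SOR] ω* − 1 = 0.9104527.
(0.9104527)^m ≤ 10^{−3}  ⇒  m·ln(0.9104527) ≤ −3·ln10  ⇒  m ≥ 73.633  ⇒  m = 74

m = 74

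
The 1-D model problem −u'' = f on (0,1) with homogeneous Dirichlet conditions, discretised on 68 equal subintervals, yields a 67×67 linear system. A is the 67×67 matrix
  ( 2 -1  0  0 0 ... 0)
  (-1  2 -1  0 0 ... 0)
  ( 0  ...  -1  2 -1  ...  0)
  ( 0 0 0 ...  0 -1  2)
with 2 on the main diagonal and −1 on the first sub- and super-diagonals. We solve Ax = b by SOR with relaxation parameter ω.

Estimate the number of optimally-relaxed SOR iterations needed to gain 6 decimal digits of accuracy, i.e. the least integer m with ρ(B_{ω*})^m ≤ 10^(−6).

m = 150

With n=67, ρ(Jacobi) = cos(π/68) = 0.9989330.
1 − cos²(π/68) = sin²(π/68) ⇒ √(1−ρ_J²) = sin(π/68) = 0.0461835.
[ω*] 2 ÷ (1 + 0.0461835) = 2 ÷ 1.0461835 = 1.9117105.
ρ_SOR = ω* − 1 ≈ 0.9117105.
ρ_SOR^m ≤ 10^(−6) ⇔ m ≥ 6·ln10/(−ln 0.9117105) = 13.8155/0.0924328 = 149.465; m = ⌈149.465⌉ = 150.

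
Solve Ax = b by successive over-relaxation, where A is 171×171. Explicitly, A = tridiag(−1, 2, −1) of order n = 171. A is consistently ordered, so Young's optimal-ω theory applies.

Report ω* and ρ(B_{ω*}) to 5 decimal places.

ω* = 1.96413, ρ_SOR = 0.96413

[ρ_J] n=171: ρ(B_J) = cos(π/(n+1)) = cos(π/172) = 0.99983.
root = sin(π/172) = 0.018264  (since 1−cos² = sin²).
Then 2/(1+√(1−ρ_J²)) = 2/(1+0.018264); ω* = 2/1.018264 = 1.96413.
[ρ_SOR] ω* − 1 = 0.96413.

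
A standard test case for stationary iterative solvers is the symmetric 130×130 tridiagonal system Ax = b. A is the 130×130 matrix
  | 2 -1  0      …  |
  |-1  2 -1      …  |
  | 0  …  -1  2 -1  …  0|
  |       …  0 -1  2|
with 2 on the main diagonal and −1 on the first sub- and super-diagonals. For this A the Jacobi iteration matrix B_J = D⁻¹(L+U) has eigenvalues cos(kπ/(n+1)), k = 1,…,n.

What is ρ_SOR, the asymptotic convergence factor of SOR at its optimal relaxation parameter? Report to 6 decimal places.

With n=130, ρ(Jacobi) = cos(π/131) = 0.999712.
√(1−ρ_J²) simplifies to sin(π/131) = 0.0239793.
ω* = 2/(1+0.0239793) = 1.953164
ρ_SOR = ω* − 1 ≈ 0.953164.

ρ_SOR = 0.953164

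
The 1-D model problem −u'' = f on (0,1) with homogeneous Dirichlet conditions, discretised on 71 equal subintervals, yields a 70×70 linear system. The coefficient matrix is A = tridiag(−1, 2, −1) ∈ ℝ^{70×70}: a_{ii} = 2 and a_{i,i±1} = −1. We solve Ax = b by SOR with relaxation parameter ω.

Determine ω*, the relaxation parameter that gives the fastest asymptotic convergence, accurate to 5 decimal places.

ω* = 1.91528

With n=70, ρ(Jacobi) = cos(π/71) = 0.99902.
√(1−ρ_J²) = |sin(π/71)| = 0.044233
Young: ω* = 2/(1+√(1−ρ_J²)) = 2/(1+0.044233) = 2/1.044233 = 1.91528.
ρ_SOR = ω* − 1 ≈ 0.91528.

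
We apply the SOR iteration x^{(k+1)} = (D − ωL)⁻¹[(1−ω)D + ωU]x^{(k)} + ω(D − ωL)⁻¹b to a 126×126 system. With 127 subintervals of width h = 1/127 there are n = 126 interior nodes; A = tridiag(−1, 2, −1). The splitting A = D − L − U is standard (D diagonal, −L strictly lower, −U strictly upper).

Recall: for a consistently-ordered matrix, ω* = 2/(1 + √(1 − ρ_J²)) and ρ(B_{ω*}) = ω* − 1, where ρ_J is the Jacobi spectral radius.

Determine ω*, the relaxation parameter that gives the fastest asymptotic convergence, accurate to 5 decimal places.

B_J for the 126×126 system has eigenvalues cos(kπ/127); ρ_J = cos(π/127) = 0.99969.
root = sin(π/127) = 0.024734  (since 1−cos² = sin²).
ω* = 2/(1+0.024734) = 1.95173
ρ_SOR = ω* − 1 = 1.95173 − 1 = 0.95173.

ω* = 1.95173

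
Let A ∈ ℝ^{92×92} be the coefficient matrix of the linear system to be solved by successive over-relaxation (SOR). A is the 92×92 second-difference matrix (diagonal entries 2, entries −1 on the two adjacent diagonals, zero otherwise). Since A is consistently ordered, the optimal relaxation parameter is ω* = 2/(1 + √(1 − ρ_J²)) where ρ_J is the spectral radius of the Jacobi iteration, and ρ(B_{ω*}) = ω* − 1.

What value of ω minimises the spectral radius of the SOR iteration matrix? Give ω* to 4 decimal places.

n=92: λ(B_J) = 1 − λ(A)/2 = cos(kπ/93); k=1 gives ρ_J = 0.9994.
√(1 − cos²(π/93)) = sin(π/93) ≈ 0.03377.
ω* = 2/(1+0.03377) = 1.9347
ρ(B_{ω*}) = ω*−1 = 0.9347

ω* = 1.9347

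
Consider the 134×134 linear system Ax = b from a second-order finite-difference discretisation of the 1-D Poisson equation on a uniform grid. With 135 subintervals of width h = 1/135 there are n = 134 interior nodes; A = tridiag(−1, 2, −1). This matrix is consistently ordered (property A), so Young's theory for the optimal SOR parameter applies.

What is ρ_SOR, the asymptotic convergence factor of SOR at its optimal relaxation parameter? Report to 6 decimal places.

ρ_SOR = 0.954520

spectrum of D⁻¹(L+U) = {cos(kπ/135) : 1≤k≤134}; ρ_J = cos(π/135) = 0.999729.
root = sin(π/135) = 0.0232690  (since 1−cos² = sin²).
ω* = 2 / (1 + 0.0232690) = 2 / 1.0232690 ≈ 1.954520.
and ρ(B_{ω*}) = 1.954520 − 1 = 0.954520.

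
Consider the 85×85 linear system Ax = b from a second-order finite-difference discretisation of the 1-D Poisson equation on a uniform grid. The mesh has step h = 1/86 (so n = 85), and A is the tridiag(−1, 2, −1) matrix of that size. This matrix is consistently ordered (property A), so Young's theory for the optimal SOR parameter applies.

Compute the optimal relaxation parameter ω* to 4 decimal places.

ω* = 1.9295

spectrum of D⁻¹(L+U) = {cos(kπ/86) : 1≤k≤85}; ρ_J = cos(π/86) = 0.9993.
√(1 − cos²(π/86)) = sin(π/86) ≈ 0.03652.
Young: ω* = 2/(1+√(1−ρ_J²)) = 2/(1+0.03652) = 2/1.03652 = 1.9295.
and ρ(B_{ω*}) = 1.9295 − 1 = 0.9295.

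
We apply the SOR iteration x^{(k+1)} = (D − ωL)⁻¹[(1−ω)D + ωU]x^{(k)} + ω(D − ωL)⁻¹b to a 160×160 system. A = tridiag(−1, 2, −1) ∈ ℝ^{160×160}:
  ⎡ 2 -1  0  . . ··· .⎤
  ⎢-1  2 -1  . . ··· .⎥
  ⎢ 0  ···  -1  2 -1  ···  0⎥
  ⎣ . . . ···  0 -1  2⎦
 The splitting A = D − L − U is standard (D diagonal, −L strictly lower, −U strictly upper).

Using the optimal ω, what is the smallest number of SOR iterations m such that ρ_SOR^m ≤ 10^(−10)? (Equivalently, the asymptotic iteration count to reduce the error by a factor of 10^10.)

B_J for the 160×160 system has eigenvalues cos(kπ/161); ρ_J = cos(π/161) = 0.9998096.
1 − cos²(π/161) = sin²(π/161) ⇒ √(1−ρ_J²) = sin(π/161) = 0.0195118.
ω* = 2 / (1 + 0.0195118) = 2 / 1.0195118 ≈ 1.9617232.
At ω = 1.9617232 every |λ(B_ω)| = ω−1, so ρ_SOR = 0.9617232.
(0.9617232)^m ≤ 10^{−10}  ⇒  m·ln(0.9617232) ≤ −10·ln10  ⇒  m ≥ 589.975  ⇒  m = 590

m = 590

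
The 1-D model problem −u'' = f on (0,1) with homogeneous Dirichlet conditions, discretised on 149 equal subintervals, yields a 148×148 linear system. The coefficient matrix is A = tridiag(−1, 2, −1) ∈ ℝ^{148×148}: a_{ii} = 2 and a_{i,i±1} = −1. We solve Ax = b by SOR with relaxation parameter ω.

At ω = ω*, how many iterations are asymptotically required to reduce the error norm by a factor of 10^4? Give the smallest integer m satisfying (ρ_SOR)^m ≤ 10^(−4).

m = 219

½·tridiag(1,0,1) at n=148: λ_k = cos(kπ/149); max |λ| at k=1 ⇒ ρ_J = cos(π/149) ≈ 0.9997777.
√(1 − cos²(π/149)) = sin(π/149) ≈ 0.0210830.
Then 2/(1+√(1−ρ_J²)) = 2/(1+0.0210830); ω* = 2/1.0210830 = 1.9587046.
ρ_SOR = ω* − 1 = 1.9587046 − 1 = 0.9587046.
(0.9587046)^m ≤ 10^{−4}  ⇒  m·ln(0.9587046) ≤ −4·ln10  ⇒  m ≥ 218.398  ⇒  m = 219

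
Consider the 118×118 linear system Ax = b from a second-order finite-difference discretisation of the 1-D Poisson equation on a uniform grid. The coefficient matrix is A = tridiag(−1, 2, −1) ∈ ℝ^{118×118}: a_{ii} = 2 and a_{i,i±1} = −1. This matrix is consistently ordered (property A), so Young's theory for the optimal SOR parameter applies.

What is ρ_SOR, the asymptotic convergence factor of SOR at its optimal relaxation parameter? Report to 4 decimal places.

ρ_SOR = 0.9486

ρ_J = max_k |cos(kπ/119)| = cos(π/119) = 0.9997
1 − cos²(π/119) = sin²(π/119) ⇒ √(1−ρ_J²) = sin(π/119) = 0.02640.
So ω* = 2/1.02640 = 1.9486 (Young).
ρ_SOR = ω* − 1 = 1.9486 − 1 = 0.9486.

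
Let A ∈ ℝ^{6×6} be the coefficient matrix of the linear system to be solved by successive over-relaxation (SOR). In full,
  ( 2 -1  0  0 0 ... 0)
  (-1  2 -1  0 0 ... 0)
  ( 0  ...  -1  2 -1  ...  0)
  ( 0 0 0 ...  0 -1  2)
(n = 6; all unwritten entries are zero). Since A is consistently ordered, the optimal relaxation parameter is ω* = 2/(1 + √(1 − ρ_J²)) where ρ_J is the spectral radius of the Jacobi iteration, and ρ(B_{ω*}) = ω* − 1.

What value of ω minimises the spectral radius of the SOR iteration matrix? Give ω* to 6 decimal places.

ω* = 1.394813

n=6: λ(B_J) = 1 − λ(A)/2 = cos(kπ/7); k=1 gives ρ_J = 0.900969.
1 − cos²(π/7) = sin²(π/7) ⇒ √(1−ρ_J²) = sin(π/7) = 0.4338837.
ω* = 2/(1+0.4338837) = 1.394813
At ω = 1.394813 every |λ(B_ω)| = ω−1, so ρ_SOR = 0.394813.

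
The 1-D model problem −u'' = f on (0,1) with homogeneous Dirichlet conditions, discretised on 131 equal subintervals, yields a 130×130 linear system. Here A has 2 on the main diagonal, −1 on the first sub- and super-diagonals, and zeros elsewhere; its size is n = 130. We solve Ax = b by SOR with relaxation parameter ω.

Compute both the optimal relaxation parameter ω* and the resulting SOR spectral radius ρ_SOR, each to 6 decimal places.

½·tridiag(1,0,1) at n=130: λ_k = cos(kπ/131); max |λ| at k=1 ⇒ ρ_J = cos(π/131) ≈ 0.999712.
root = sin(π/131) = 0.0239793  (since 1−cos² = sin²).
ω* = 2 / (1 + 0.0239793) = 2 / 1.0239793 ≈ 1.953164.
ρ_SOR = ω* − 1 = 1.953164 − 1 = 0.953164.

ω* = 1.953164, ρ_SOR = 0.953164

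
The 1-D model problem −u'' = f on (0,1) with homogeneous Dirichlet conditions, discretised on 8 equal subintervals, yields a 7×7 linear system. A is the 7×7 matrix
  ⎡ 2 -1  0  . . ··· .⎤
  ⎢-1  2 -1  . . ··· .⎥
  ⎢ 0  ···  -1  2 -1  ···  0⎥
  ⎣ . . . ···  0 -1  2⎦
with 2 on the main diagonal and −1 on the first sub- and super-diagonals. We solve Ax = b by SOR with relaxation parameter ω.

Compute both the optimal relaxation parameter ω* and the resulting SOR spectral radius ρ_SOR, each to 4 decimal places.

ω* = 1.4465, ρ_SOR = 0.4465

n=7: λ(B_J) = 1 − λ(A)/2 = cos(kπ/8); k=1 gives ρ_J = 0.9239.
√(1−ρ_J²) = |sin(π/8)| = 0.38268
Then 2/(1+√(1−ρ_J²)) = 2/(1+0.38268); ω* = 2/1.38268 = 1.4465.
[ρ_SOR] ω* − 1 = 0.4465.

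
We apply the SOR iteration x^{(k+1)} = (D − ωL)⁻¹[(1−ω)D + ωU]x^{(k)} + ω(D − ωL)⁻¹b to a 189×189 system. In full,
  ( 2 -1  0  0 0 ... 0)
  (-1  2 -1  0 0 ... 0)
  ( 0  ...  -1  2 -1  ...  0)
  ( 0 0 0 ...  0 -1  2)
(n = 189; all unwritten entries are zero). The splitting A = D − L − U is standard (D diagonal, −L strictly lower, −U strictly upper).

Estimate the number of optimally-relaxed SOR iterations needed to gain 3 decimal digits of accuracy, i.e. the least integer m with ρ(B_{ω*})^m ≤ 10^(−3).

½·tridiag(1,0,1) at n=189: λ_k = cos(kπ/190); max |λ| at k=1 ⇒ ρ_J = cos(π/190) ≈ 0.9998633.
1 − cos²(π/190) = sin²(π/190) ⇒ √(1−ρ_J²) = sin(π/190) = 0.0165339.
ω* = 2/(1+0.0165339) = 1.9674700
ρ(B_{ω*}) = ω*−1 = 0.9674700
3·ln10 = 6.90776; −ln(0.9674700) = 0.0330709; m = ⌈6.90776/0.0330709⌉ = ⌈208.877⌉ = 209.

m = 209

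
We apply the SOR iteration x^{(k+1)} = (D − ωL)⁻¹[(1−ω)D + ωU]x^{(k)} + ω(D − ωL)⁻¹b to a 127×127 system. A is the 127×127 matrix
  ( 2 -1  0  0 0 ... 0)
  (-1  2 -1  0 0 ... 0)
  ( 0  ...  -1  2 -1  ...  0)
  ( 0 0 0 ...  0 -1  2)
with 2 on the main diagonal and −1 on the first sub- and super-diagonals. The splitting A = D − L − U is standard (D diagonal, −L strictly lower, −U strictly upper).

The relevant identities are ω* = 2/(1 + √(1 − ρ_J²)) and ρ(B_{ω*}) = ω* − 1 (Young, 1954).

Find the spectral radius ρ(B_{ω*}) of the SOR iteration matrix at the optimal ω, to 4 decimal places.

ρ_SOR = 0.9521

n=127: λ(B_J) = 1 − λ(A)/2 = cos(kπ/128); k=1 gives ρ_J = 0.9997.
√(1 − cos²(π/128)) = sin(π/128) ≈ 0.02454.
[ω*] 2 ÷ (1 + 0.02454) = 2 ÷ 1.02454 = 1.9521.
ρ_SOR = ω* − 1 ≈ 0.9521.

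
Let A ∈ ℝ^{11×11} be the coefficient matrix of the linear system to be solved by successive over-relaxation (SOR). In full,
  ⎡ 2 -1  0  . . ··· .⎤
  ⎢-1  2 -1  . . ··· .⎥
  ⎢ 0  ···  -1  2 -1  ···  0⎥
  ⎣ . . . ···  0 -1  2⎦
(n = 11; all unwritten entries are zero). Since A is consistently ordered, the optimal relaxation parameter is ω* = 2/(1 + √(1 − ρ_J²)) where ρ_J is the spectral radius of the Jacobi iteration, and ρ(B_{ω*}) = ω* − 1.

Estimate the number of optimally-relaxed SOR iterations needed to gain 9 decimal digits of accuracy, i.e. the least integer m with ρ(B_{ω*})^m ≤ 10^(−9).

m = 40

[ρ_J] n=11: ρ(B_J) = cos(π/(n+1)) = cos(π/12) = 0.9659258.
√(1 − cos²(π/12)) = sin(π/12) ≈ 0.2588190.
ω* = 2/(1 + 0.2588190) = 2/1.2588190 = 1.5887908.
At ω = 1.5887908 every |λ(B_ω)| = ω−1, so ρ_SOR = 0.5887908.
For 9 digits: m = 9·ln10 / (−ln 0.5887908) = 20.7233/0.529684 = 39.124; round up → m = 40.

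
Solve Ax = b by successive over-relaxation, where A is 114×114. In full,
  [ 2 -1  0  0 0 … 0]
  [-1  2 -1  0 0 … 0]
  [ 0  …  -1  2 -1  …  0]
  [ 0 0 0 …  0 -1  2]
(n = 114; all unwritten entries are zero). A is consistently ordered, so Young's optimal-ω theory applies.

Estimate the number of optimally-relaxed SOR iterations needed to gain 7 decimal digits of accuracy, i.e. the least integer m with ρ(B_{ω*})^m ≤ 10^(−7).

n=114: λ(B_J) = 1 − λ(A)/2 = cos(kπ/115); k=1 gives ρ_J = 0.9996269.
root = sin(π/115) = 0.0273148  (since 1−cos² = sin²).
ω* = 2 / (1 + 0.0273148) = 2 / 1.0273148 ≈ 1.9468229.
ρ_SOR = ω* − 1 = 1.9468229 − 1 = 0.9468229.
For 7 digits: m = 7·ln10 / (−ln 0.9468229) = 16.1181/0.0546432 = 294.970; round up → m = 295.

m = 295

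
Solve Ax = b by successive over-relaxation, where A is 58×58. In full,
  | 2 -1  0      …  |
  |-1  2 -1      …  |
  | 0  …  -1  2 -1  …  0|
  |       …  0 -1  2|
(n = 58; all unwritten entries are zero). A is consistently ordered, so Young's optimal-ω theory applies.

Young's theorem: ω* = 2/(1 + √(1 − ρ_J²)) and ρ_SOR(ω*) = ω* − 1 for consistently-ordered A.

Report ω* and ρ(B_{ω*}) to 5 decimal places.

½·tridiag(1,0,1) at n=58: λ_k = cos(kπ/59); max |λ| at k=1 ⇒ ρ_J = cos(π/59) ≈ 0.99858.
√(1−ρ_J²) = |sin(π/59)| = 0.053222
ω* = 2/(1 + 0.053222) = 2/1.053222 = 1.89893.
ρ_SOR = ω* − 1 ≈ 0.89893.

ω* = 1.89893, ρ_SOR = 0.89893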